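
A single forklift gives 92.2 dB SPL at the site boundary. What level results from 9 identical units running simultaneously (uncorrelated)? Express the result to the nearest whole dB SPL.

With 9 equal, uncorrelated contributions the intensity is 9× that of one unit, giving a rise of 10·log₁₀ 9.
L_total = 92.2 + 10·log₁₀(9) = 92.2 + 9.542 = 101.74 dB SPL.

102 dB SPL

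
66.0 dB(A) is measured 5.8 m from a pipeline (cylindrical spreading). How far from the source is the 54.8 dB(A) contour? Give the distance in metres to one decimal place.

Line-source spreading drops the level by 10·log₁₀(r₂/r₁); inverting, r₂/r₁ = 10^(ΔL/10).
r₂ = 5.8·10^((66.0−54.8)/10) = 5.8·10^(11.2/10) = 76.46 m.

76.5 m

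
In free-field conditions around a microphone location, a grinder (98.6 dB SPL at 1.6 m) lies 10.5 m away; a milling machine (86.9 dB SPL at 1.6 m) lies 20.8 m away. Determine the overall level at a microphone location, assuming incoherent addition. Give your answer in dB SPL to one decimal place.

82.3 dB SPL

First find each source's level at the receiver (point-source: −20·log₁₀(r/r_ref)), then combine on an intensity basis.
grinder: 98.6 − 20·log₁₀(10.5/1.6) = 98.6 − 16.34 = 82.26 dB SPL.
milling machine: 86.9 − 20·log₁₀(20.8/1.6) = 86.9 − 22.28 = 64.62 dB SPL.
Σ 10^(L/10) = 1.711e+08 → L_total = 10·log₁₀(1.711e+08) = 82.33 dB SPL.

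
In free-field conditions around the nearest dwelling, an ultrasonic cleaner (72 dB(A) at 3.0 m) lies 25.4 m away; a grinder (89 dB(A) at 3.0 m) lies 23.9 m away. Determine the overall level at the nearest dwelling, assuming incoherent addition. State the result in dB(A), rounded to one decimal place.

First find each source's level at the receiver (point-source: −20·log₁₀(r/r_ref)), then combine on an intensity basis.
ultrasonic cleaner: 72 − 20·log₁₀(25.4/3.0) = 72 − 18.55 = 53.45 dB(A).
grinder: 89 − 20·log₁₀(23.9/3.0) = 89 − 18.03 = 70.97 dB(A).
Σ 10^(L/10) = 1.274e+07 → L_total = 10·log₁₀(1.274e+07) = 71.05 dB(A).

71.1 dB(A)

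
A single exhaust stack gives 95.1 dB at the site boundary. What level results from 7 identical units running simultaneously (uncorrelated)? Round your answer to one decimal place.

103.6 dB

With 7 equal, uncorrelated contributions the intensity is 7× that of one unit, giving a rise of 10·log₁₀ 7.
L_total = 95.1 + 10·log₁₀(7) = 95.1 + 8.451 = 103.55 dB.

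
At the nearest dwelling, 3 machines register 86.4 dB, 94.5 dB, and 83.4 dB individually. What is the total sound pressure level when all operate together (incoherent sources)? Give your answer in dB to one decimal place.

For uncorrelated sources the intensities add, so convert each level to linear form, sum, and take 10·log₁₀ of the total.
Σ 10^(L/10) = 10^(86.4/10) + 10^(94.5/10) + 10^(83.4/10) = 3.474e+09.
L_total = 10·log₁₀(3.474e+09) = 95.41 dB.

95.4 dB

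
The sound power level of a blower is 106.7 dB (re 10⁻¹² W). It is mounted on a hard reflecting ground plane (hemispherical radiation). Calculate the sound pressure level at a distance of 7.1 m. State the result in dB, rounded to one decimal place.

Free-field hemispherical radiation: L_p = L_w − 10·log₁₀(2π·r²), r = 7.1 m.
2π·r² = 316.7 m², 10·log₁₀ of that is 25.007 dB.
L_p = 106.7 − 25.007 = 81.69 dB.

81.7 dB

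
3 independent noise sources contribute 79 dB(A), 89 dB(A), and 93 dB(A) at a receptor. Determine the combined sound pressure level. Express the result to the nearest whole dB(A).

95 dB(A)

Incoherent sources combine by intensity addition: L_total = 10·log₁₀(Σ 10^(L_i/10)).
Σ 10^(L/10) = 10^(79/10) + 10^(89/10) + 10^(93/10) = 2.869e+09.
L_total = 10·log₁₀(2.869e+09) = 94.58 dB(A).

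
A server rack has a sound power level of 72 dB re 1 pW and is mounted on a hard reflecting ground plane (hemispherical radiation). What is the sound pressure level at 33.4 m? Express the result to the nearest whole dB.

34 dB

L_p = L_w − 10·log₁₀(2π·r²) with r = 33.4 m.
2π·r² = 7009 m², 10·log₁₀ of that is 38.457 dB.
L_p = 72 − 38.457 = 33.54 dB.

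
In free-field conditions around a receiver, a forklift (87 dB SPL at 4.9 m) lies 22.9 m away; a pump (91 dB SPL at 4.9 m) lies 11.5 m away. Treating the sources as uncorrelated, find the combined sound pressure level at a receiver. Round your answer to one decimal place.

84.0 dB SPL

Apply inverse-square spreading to bring every level to the receiver, then sum 10^(L/10).
forklift: 87 − 20·log₁₀(22.9/4.9) = 87 − 13.39 = 73.61 dB SPL.
pump: 91 − 20·log₁₀(11.5/4.9) = 91 − 7.41 = 83.59 dB SPL.
Σ 10^(L/10) = 2.515e+08 → L_total = 10·log₁₀(2.515e+08) = 84.01 dB SPL.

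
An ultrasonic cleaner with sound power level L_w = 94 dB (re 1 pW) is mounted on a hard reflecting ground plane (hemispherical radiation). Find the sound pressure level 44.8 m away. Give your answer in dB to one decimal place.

53.0 dB

Free-field hemispherical radiation: L_p = L_w − 10·log₁₀(2π·r²), r = 44.8 m.
2π·r² = 1.261e+04 m², 10·log₁₀ of that is 41.007 dB.
L_p = 94 − 41.007 = 52.99 dB.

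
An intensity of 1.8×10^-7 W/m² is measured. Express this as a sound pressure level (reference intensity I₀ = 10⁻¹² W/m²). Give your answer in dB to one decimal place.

Dividing by I₀ shifts the exponent by 12: I/I₀ = 1.8×10^5.
L = 10·(0.2553 + 5) = 52.55 dB.

52.6 dB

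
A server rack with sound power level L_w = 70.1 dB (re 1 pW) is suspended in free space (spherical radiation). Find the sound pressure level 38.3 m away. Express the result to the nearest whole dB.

Free-field spherical radiation: L_p = L_w − 10·log₁₀(4π·r²), r = 38.3 m.
4π·r² = 1.843e+04 m², 10·log₁₀ of that is 42.656 dB.
L_p = 70.1 − 42.656 = 27.44 dB.

27 dB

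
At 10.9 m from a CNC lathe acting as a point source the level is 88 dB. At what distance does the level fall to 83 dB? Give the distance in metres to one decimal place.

19.4 m

The 5.0 dB drop corresponds to a distance ratio of 10^(5.0/20) for a point source.
r₂ = 10.9·10^((88−83)/20) = 10.9·10^(5.0/20) = 19.38 m.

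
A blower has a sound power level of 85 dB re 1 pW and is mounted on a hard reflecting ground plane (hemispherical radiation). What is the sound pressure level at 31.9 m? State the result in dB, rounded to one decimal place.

L_p = L_w − 10·log₁₀(2π·r²) with r = 31.9 m.
2π·r² = 6394 m², 10·log₁₀ of that is 38.058 dB.
L_p = 85 − 38.058 = 46.94 dB.

46.9 dB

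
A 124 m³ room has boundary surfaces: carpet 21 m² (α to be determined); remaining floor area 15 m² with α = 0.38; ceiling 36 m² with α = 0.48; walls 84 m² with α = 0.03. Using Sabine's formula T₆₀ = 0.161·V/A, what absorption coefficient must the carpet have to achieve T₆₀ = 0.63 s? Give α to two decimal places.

0.29

Required total absorption A = 0.161·124/0.63 = 31.69 m².
Absorption from the other surfaces = 15·0.38 + 36·0.48 + 84·0.03 = 25.50 m², so the carpet must supply 6.19 m² over 21 m².
α = 6.19/21 = 0.295.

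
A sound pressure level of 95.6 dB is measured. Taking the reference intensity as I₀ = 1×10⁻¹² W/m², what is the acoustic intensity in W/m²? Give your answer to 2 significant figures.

0.0036 W/m²

I = I₀·10^(L/10) = 10⁻¹² × 10^(95.6/10) = 10^(-2.440).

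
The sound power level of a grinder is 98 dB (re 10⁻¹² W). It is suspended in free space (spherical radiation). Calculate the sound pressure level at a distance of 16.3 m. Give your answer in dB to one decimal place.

Free-field spherical radiation: L_p = L_w − 10·log₁₀(4π·r²), r = 16.3 m.
4π·r² = 3339 m², 10·log₁₀ of that is 35.236 dB.
L_p = 98 − 35.236 = 62.76 dB.

62.8 dB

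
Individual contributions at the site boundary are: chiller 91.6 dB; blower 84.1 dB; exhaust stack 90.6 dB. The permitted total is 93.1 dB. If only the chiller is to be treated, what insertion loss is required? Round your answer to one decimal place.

3.6 dB

Everything except the chiller sums to 10^(84.1/10) + 10^(90.6/10) = 1.405e+09 in linear terms, 91.48 dB.
The limit corresponds to 10^(93.1/10) = 2.042e+09; subtracting the fixed part leaves 6.365e+08 for the chiller, i.e. 88.04 dB.
So the chiller must be reduced from 91.6 to 88.04 dB: IL = 3.56 dB.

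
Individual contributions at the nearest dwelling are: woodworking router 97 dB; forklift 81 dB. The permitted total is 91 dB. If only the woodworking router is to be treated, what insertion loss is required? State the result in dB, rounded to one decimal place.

The untreated sources together contribute 10^(81/10) = 1.259e+08, i.e. 81.00 dB.
The limit corresponds to 10^(91/10) = 1.259e+09; subtracting the fixed part leaves 1.133e+09 for the woodworking router, i.e. 90.54 dB.
So the woodworking router must be reduced from 97 to 90.54 dB: IL = 6.46 dB.

6.5 dB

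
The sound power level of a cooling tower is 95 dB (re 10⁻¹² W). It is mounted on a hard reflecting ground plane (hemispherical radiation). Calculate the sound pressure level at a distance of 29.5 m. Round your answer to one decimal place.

L_p = L_w − 10·log₁₀(2π·r²) with r = 29.5 m.
2π·r² = 5468 m², 10·log₁₀ of that is 37.378 dB.
L_p = 95 − 37.378 = 57.62 dB.

57.6 dB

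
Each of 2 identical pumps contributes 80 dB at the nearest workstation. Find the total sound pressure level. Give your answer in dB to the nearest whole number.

With 2 equal, uncorrelated contributions the intensity is 2× that of one unit, giving a rise of 10·log₁₀ 2.
L_total = 80 + 10·log₁₀(2) = 80 + 3.010 = 83.01 dB.

83 dB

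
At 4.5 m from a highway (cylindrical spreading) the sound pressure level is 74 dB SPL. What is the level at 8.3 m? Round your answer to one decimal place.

Cylindrical spreading from a line source gives a 10·log₁₀(r₂/r₁) drop.
L₂ = 74 − 10·log₁₀(8.3/4.5) = 74 − 2.659 = 71.34 dB SPL.

71.3 dB SPL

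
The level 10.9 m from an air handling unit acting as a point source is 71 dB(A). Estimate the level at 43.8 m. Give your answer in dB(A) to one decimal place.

58.9 dB(A)

Point-source attenuation: ΔL = 20·log₁₀(r₂/r₁) = 20·log₁₀(43.8/10.9) = 12.081 dB.
L₂ = 71 − 20·log₁₀(43.8/10.9) = 71 − 12.081 = 58.92 dB(A).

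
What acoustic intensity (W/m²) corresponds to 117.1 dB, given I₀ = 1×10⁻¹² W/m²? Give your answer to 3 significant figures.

I = I₀·10^(L/10) = 10⁻¹² × 10^(117.1/10) = 10^(-0.290).

0.513 W/m²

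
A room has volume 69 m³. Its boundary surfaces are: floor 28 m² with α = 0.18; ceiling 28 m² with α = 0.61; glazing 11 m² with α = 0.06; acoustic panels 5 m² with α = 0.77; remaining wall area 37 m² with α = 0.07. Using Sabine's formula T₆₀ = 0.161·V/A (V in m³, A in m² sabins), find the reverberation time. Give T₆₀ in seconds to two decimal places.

0.38 s

Total absorption A = 28·0.18 + 28·0.61 + 11·0.06 + 5·0.77 + 37·0.07 = 29.22 m² sabins.
T₆₀ = 0.161 × 69 / 29.22 = 0.380 s.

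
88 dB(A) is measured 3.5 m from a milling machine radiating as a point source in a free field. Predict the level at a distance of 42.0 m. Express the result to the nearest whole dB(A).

66 dB(A)

Spherical spreading from a point source gives a 20·log₁₀(r₂/r₁) drop.
L₂ = 88 − 20·log₁₀(42.0/3.5) = 88 − 21.584 = 66.42 dB(A).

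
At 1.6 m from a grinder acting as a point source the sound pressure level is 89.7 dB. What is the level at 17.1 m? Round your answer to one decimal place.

Point-source attenuation: ΔL = 20·log₁₀(r₂/r₁) = 20·log₁₀(17.1/1.6) = 20.578 dB.
L₂ = 89.7 − 20·log₁₀(17.1/1.6) = 89.7 − 20.578 = 69.12 dB.

69.1 dB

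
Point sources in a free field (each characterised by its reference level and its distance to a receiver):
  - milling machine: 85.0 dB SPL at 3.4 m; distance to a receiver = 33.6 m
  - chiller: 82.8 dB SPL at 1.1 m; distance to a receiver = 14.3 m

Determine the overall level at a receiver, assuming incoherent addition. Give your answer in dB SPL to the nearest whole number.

66 dB SPL

Apply inverse-square spreading to bring every level to the receiver, then sum 10^(L/10).
milling machine: 85.0 − 20·log₁₀(33.6/3.4) = 85.0 − 19.90 = 65.10 dB SPL.
chiller: 82.8 − 20·log₁₀(14.3/1.1) = 82.8 − 22.28 = 60.52 dB SPL.
Σ 10^(L/10) = 4.366e+06 → L_total = 10·log₁₀(4.366e+06) = 66.40 dB SPL.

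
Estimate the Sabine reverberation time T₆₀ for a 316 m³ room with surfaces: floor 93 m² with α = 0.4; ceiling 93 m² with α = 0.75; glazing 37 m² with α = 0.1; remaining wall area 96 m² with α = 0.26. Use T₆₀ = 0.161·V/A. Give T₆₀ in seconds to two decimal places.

0.38 s

Total absorption A = 93·0.4 + 93·0.75 + 37·0.1 + 96·0.26 = 135.61 m² sabins.
T₆₀ = 0.161 × 316 / 135.61 = 0.375 s.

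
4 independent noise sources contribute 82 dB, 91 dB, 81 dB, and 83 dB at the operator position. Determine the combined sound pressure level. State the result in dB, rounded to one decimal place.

Incoherent sources combine by intensity addition: L_total = 10·log₁₀(Σ 10^(L_i/10)).
Σ 10^(L/10) = 10^(82/10) + 10^(91/10) + 10^(81/10) + 10^(83/10) = 1.743e+09.
L_total = 10·log₁₀(1.743e+09) = 92.41 dB.

92.4 dB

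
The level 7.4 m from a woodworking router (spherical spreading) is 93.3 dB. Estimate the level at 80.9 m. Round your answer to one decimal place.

Point-source attenuation: ΔL = 20·log₁₀(r₂/r₁) = 20·log₁₀(80.9/7.4) = 20.774 dB.
L₂ = 93.3 − 20·log₁₀(80.9/7.4) = 93.3 − 20.774 = 72.53 dB.

72.5 dB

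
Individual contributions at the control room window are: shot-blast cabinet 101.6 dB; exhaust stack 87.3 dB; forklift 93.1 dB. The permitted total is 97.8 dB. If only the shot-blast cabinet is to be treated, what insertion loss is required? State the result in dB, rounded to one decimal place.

The untreated sources together contribute 10^(87.3/10) + 10^(93.1/10) = 2.579e+09, i.e. 94.11 dB.
To meet 97.8 dB overall, the treated shot-blast cabinet may contribute at most 10^(97.8/10) − 2.579e+09 = 3.447e+09, i.e. 95.37 dB.
Required insertion loss = 101.6 − 95.37 = 6.23 dB.

6.2 dB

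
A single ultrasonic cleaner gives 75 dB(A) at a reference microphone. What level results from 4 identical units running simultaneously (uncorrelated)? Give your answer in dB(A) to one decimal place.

N identical incoherent sources raise the level by 10·log₁₀ N.
L_total = 75 + 10·log₁₀(4) = 75 + 6.021 = 81.02 dB(A).

81.0 dB(A)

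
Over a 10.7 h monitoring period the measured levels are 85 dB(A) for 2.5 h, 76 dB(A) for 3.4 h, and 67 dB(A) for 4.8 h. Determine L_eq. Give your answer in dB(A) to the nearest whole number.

79 dB(A)

Weight each interval's intensity by its duration and average over T = 10.7 h:
Σ tᵢ·10^(Lᵢ/10) = 2.5·10^(85/10) + 3.4·10^(76/10) + 4.8·10^(67/10) = 9.500e+08.
L_eq = 10·log₁₀(9.500e+08/10.7) = 79.48 dB(A).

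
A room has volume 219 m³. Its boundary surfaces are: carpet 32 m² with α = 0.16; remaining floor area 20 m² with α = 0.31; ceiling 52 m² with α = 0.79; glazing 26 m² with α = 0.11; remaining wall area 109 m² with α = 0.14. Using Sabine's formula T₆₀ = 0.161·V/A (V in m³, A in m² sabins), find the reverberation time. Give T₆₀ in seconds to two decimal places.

Total absorption A = 32·0.16 + 20·0.31 + 52·0.79 + 26·0.11 + 109·0.14 = 70.52 m² sabins.
T₆₀ = 0.161 × 219 / 70.52 = 0.500 s.

0.50 s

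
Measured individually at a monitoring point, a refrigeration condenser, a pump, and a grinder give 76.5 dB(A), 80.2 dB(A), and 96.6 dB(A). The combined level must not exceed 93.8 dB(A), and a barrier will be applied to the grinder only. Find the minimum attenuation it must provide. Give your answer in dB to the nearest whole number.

Everything except the grinder sums to 10^(76.5/10) + 10^(80.2/10) = 1.494e+08 in linear terms, 81.74 dB(A).
To meet 93.8 dB(A) overall, the treated grinder may contribute at most 10^(93.8/10) − 1.494e+08 = 2.249e+09, i.e. 93.52 dB(A).
Required insertion loss = 96.6 − 93.52 = 3.08 dB.

3 dB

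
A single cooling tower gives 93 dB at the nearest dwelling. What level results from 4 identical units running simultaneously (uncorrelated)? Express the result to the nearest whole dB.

N identical incoherent sources raise the level by 10·log₁₀ N.
L_total = 93 + 10·log₁₀(4) = 93 + 6.021 = 99.02 dB.

99 dB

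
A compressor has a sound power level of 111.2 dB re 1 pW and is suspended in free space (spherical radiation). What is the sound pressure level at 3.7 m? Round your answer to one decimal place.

88.8 dB

L_p = L_w − 10·log₁₀(4π·r²) with r = 3.7 m.
4π·r² = 172 m², 10·log₁₀ of that is 22.356 dB.
L_p = 111.2 − 22.356 = 88.84 dB.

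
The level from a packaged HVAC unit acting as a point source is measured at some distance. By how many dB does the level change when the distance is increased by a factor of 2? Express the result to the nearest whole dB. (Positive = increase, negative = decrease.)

Point-source spreading: ΔL = −20·log₁₀(r₂/r₁).
ΔL = −20·log₁₀(2) = -6.02 dB.

-6 dB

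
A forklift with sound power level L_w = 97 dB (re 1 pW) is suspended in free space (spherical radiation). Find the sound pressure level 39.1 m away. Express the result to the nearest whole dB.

L_p = L_w − 10·log₁₀(4π·r²) with r = 39.1 m.
4π·r² = 1.921e+04 m², 10·log₁₀ of that is 42.836 dB.
L_p = 97 − 42.836 = 54.16 dB.

54 dB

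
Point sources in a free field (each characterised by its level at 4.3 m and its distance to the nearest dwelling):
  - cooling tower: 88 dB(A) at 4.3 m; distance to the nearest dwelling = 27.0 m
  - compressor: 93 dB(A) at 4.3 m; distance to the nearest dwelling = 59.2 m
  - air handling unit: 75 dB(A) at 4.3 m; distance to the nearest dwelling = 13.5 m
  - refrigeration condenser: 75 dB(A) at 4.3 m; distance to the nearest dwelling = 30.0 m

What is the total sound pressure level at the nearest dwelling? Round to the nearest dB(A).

Propagate each source to the receiver with L = L_ref − 20·log₁₀(r/r_ref), then add intensities.
cooling tower: 88 − 20·log₁₀(27.0/4.3) = 88 − 15.96 = 72.04 dB(A).
compressor: 93 − 20·log₁₀(59.2/4.3) = 93 − 22.78 = 70.22 dB(A).
air handling unit: 75 − 20·log₁₀(13.5/4.3) = 75 − 9.94 = 65.06 dB(A).
refrigeration condenser: 75 − 20·log₁₀(30.0/4.3) = 75 − 16.87 = 58.13 dB(A).
Σ 10^(L/10) = 3.039e+07 → L_total = 10·log₁₀(3.039e+07) = 74.83 dB(A).

75 dB(A)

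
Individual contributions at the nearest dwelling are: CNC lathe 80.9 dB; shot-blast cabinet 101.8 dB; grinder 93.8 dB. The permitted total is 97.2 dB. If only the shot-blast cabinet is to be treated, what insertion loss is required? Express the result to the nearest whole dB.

7 dB

Fixed contribution from the other sources: Σ 10^(L/10) = 10^(80.9/10) + 10^(93.8/10) = 2.522e+09 (94.02 dB).
To meet 97.2 dB overall, the treated shot-blast cabinet may contribute at most 10^(97.2/10) − 2.522e+09 = 2.726e+09, i.e. 94.36 dB.
So the shot-blast cabinet must be reduced from 101.8 to 94.36 dB: IL = 7.44 dB.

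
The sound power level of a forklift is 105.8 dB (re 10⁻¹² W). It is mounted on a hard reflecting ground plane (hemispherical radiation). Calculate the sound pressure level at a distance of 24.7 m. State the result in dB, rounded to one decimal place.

L_p = L_w − 10·log₁₀(2π·r²) with r = 24.7 m.
2π·r² = 3833 m², 10·log₁₀ of that is 35.836 dB.
L_p = 105.8 − 35.836 = 69.96 dB.

70.0 dB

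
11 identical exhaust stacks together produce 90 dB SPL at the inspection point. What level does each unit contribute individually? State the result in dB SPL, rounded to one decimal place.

For N identical incoherent sources L_total = L₁ + 10·log₁₀ N, so L₁ = 90 − 10·log₁₀(11) = 90 − 10.414.

79.6 dB SPL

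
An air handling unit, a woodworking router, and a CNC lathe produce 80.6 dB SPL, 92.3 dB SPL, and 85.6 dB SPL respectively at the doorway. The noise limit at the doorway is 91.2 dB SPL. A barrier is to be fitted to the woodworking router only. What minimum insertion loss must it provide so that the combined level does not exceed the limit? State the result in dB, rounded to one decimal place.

Fixed contribution from the other sources: Σ 10^(L/10) = 10^(80.6/10) + 10^(85.6/10) = 4.779e+08 (86.79 dB SPL).
To meet 91.2 dB SPL overall, the treated woodworking router may contribute at most 10^(91.2/10) − 4.779e+08 = 8.404e+08, i.e. 89.24 dB SPL.
So the woodworking router must be reduced from 92.3 to 89.24 dB SPL: IL = 3.06 dB.

3.1 dB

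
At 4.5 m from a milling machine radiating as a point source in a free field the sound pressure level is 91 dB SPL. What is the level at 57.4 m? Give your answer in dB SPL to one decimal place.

68.9 dB SPL

For a point source, L₂ = L₁ − 20·log₁₀(r₂/r₁).
L₂ = 91 − 20·log₁₀(57.4/4.5) = 91 − 22.114 = 68.89 dB SPL.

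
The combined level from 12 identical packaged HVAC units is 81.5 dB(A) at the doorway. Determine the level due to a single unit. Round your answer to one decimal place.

Dividing the total intensity by 12 lowers the level by 10·log₁₀ 12 = 10.792 dB: L₁ = 81.5 − 10.792.

70.7 dB(A)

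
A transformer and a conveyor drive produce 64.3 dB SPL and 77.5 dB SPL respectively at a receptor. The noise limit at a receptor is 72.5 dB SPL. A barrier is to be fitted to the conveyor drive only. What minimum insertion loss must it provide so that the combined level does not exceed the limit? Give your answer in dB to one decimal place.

5.7 dB

The untreated sources together contribute 10^(64.3/10) = 2.692e+06, i.e. 64.30 dB SPL.
To meet 72.5 dB SPL overall, the treated conveyor drive may contribute at most 10^(72.5/10) − 2.692e+06 = 1.509e+07, i.e. 71.79 dB SPL.
So the conveyor drive must be reduced from 77.5 to 71.79 dB SPL: IL = 5.71 dB.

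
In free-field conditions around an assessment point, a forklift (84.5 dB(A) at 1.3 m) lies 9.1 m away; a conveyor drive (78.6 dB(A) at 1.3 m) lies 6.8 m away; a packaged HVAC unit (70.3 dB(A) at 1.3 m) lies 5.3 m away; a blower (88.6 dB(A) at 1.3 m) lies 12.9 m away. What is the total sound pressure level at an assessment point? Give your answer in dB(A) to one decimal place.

Apply inverse-square spreading to bring every level to the receiver, then sum 10^(L/10).
forklift: 84.5 − 20·log₁₀(9.1/1.3) = 84.5 − 16.90 = 67.60 dB(A).
conveyor drive: 78.6 − 20·log₁₀(6.8/1.3) = 78.6 − 14.37 = 64.23 dB(A).
packaged HVAC unit: 70.3 − 20·log₁₀(5.3/1.3) = 70.3 − 12.21 = 58.09 dB(A).
blower: 88.6 − 20·log₁₀(12.9/1.3) = 88.6 − 19.93 = 68.67 dB(A).
Σ 10^(L/10) = 1.640e+07 → L_total = 10·log₁₀(1.640e+07) = 72.15 dB(A).

72.1 dB(A)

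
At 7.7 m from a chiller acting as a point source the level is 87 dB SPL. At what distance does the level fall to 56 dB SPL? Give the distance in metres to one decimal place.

The 31.0 dB drop corresponds to a distance ratio of 10^(31.0/20) for a point source.
r₂ = 7.7·10^((87−56)/20) = 7.7·10^(31.0/20) = 273.21 m.

273.2 m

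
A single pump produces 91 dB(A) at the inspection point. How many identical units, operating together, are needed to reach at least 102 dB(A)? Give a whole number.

13

N identical sources give L₁ + 10·log₁₀ N, so require 10·log₁₀ N ≥ 102 − 91 = 11.0 dB.
N ≥ 10^(11.0/10) = 12.589, so N = 13.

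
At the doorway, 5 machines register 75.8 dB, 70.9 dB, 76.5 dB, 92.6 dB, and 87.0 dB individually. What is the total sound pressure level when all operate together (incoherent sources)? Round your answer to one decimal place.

Incoherent sources combine by intensity addition: L_total = 10·log₁₀(Σ 10^(L_i/10)).
Σ 10^(L/10) = 10^(75.8/10) + 10^(70.9/10) + 10^(76.5/10) + 10^(92.6/10) + 10^(87.0/10) = 2.416e+09.
L_total = 10·log₁₀(2.416e+09) = 93.83 dB.

93.8 dB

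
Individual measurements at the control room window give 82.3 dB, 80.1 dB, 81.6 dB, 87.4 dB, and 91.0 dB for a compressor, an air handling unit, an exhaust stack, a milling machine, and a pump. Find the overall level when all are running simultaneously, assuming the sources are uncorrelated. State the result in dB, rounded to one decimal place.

93.5 dB

Incoherent sources combine by intensity addition: L_total = 10·log₁₀(Σ 10^(L_i/10)).
Σ 10^(L/10) = 10^(82.3/10) + 10^(80.1/10) + 10^(81.6/10) + 10^(87.4/10) + 10^(91.0/10) = 2.225e+09.
L_total = 10·log₁₀(2.225e+09) = 93.47 dB.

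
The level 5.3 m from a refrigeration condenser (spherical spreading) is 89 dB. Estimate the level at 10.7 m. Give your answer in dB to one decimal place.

82.9 dB

Spherical spreading from a point source gives a 20·log₁₀(r₂/r₁) drop.
L₂ = 89 − 20·log₁₀(10.7/5.3) = 89 − 6.102 = 82.90 dB.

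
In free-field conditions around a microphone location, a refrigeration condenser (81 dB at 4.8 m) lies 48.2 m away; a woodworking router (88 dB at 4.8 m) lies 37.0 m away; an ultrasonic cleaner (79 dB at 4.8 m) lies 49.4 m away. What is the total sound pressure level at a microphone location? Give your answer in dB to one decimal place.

71.0 dB

Propagate each source to the receiver with L = L_ref − 20·log₁₀(r/r_ref), then add intensities.
refrigeration condenser: 81 − 20·log₁₀(48.2/4.8) = 81 − 20.04 = 60.96 dB.
woodworking router: 88 − 20·log₁₀(37.0/4.8) = 88 − 17.74 = 70.26 dB.
ultrasonic cleaner: 79 − 20·log₁₀(49.4/4.8) = 79 − 20.25 = 58.75 dB.
Σ 10^(L/10) = 1.262e+07 → L_total = 10·log₁₀(1.262e+07) = 71.01 dB.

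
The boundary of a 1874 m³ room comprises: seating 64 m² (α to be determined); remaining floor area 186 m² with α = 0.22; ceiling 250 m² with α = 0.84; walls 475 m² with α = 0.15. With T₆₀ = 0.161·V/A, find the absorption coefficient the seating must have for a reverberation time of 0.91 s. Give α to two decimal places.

From T₆₀ = 0.161·V/A, the target T₆₀ = 0.91 s needs A = 0.161·1874/0.91 = 331.55 m².
Absorption from the other surfaces = 186·0.22 + 250·0.84 + 475·0.15 = 322.17 m², so the seating must supply 9.38 m² over 64 m².
α = 9.38/64 = 0.147.

0.15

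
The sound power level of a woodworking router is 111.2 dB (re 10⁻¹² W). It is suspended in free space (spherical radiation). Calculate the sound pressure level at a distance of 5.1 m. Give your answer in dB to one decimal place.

The power spreads over a sphere of area 4π·r², so L_p = L_w − 10·log₁₀(4π·r²).
4π·r² = 326.9 m², 10·log₁₀ of that is 25.144 dB.
L_p = 111.2 − 25.144 = 86.06 dB.

86.1 dB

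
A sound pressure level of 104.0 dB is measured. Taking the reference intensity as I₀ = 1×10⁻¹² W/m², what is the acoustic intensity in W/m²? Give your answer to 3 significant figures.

0.0251 W/m²

L = 10·log₁₀(I/I₀) ⇒ I = I₀·10^(L/10) = 10⁻¹² × 10^10.40.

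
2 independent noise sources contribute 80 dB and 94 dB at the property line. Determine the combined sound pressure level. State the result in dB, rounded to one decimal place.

94.2 dB

Incoherent sources combine by intensity addition: L_total = 10·log₁₀(Σ 10^(L_i/10)).
Σ 10^(L/10) = 10^(80/10) + 10^(94/10) = 2.612e+09.
L_total = 10·log₁₀(2.612e+09) = 94.17 dB.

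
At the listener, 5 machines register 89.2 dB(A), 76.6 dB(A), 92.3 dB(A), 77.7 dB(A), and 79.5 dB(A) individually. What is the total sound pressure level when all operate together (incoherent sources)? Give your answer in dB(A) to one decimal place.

94.4 dB(A)

For uncorrelated sources the intensities add, so convert each level to linear form, sum, and take 10·log₁₀ of the total.
Σ 10^(L/10) = 10^(89.2/10) + 10^(76.6/10) + 10^(92.3/10) + 10^(77.7/10) + 10^(79.5/10) = 2.724e+09.
L_total = 10·log₁₀(2.724e+09) = 94.35 dB(A).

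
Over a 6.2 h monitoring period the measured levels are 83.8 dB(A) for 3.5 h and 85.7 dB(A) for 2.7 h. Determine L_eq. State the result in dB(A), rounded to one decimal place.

84.7 dB(A)

The energy average is taken in the linear domain: L_eq = 10·log₁₀[(Σ tᵢ·10^(Lᵢ/10))/T], T = 6.2 h.
Σ tᵢ·10^(Lᵢ/10) = 3.5·10^(83.8/10) + 2.7·10^(85.7/10) = 1.843e+09.
L_eq = 10·log₁₀(1.843e+09/6.2) = 84.73 dB(A).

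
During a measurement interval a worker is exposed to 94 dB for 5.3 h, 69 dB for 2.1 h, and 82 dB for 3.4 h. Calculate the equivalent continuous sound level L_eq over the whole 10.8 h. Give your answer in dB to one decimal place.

91.1 dB

The energy average is taken in the linear domain: L_eq = 10·log₁₀[(Σ tᵢ·10^(Lᵢ/10))/T], T = 10.8 h.
Σ tᵢ·10^(Lᵢ/10) = 5.3·10^(94/10) + 2.1·10^(69/10) + 3.4·10^(82/10) = 1.387e+10.
L_eq = 10·log₁₀(1.387e+10/10.8) = 91.09 dB.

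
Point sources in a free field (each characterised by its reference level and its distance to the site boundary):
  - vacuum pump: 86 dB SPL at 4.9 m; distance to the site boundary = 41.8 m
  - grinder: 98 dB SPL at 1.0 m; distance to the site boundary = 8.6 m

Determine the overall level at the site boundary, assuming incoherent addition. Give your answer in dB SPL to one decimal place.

Propagate each source to the receiver with L = L_ref − 20·log₁₀(r/r_ref), then add intensities.
vacuum pump: 86 − 20·log₁₀(41.8/4.9) = 86 − 18.62 = 67.38 dB SPL.
grinder: 98 − 20·log₁₀(8.6/1.0) = 98 − 18.69 = 79.31 dB SPL.
Σ 10^(L/10) = 9.078e+07 → L_total = 10·log₁₀(9.078e+07) = 79.58 dB SPL.

79.6 dB SPL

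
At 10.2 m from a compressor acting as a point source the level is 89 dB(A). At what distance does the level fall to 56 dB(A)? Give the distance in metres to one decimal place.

For a point source L₁ − L₂ = 20·log₁₀(r₂/r₁), so r₂ = r₁·10^((L₁−L₂)/20).
r₂ = 10.2·10^((89−56)/20) = 10.2·10^(33.0/20) = 455.62 m.

455.6 m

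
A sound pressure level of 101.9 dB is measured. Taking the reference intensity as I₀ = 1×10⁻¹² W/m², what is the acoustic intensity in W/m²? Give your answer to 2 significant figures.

0.015 W/m²

I = I₀·10^(L/10) = 10⁻¹² × 10^(101.9/10) = 10^(-1.810).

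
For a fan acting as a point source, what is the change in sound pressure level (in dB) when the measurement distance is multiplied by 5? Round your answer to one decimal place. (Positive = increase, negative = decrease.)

With spherical spreading the level changes by −20·log₁₀(r₂/r₁).
ΔL = −20·log₁₀(5) = -13.98 dB.

-14.0 dB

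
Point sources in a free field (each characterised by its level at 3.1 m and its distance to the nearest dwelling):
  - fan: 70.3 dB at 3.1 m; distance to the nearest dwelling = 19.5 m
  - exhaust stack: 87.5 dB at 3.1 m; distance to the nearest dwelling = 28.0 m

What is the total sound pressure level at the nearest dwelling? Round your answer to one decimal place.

Propagate each source to the receiver with L = L_ref − 20·log₁₀(r/r_ref), then add intensities.
fan: 70.3 − 20·log₁₀(19.5/3.1) = 70.3 − 15.97 = 54.33 dB.
exhaust stack: 87.5 − 20·log₁₀(28.0/3.1) = 87.5 − 19.12 = 68.38 dB.
Σ 10^(L/10) = 7.164e+06 → L_total = 10·log₁₀(7.164e+06) = 68.55 dB.

68.6 dB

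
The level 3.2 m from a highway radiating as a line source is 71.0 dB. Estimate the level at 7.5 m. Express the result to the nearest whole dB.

67 dB

Line-source attenuation: ΔL = 10·log₁₀(r₂/r₁) = 10·log₁₀(7.5/3.2) = 3.699 dB.
L₂ = 71.0 − 10·log₁₀(7.5/3.2) = 71.0 − 3.699 = 67.30 dB.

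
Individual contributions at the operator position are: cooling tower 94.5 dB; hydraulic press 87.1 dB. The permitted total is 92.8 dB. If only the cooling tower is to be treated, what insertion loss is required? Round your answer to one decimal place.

Everything except the cooling tower sums to 10^(87.1/10) = 5.129e+08 in linear terms, 87.10 dB.
To meet 92.8 dB overall, the treated cooling tower may contribute at most 10^(92.8/10) − 5.129e+08 = 1.393e+09, i.e. 91.44 dB.
So the cooling tower must be reduced from 94.5 to 91.44 dB: IL = 3.06 dB.

3.1 dB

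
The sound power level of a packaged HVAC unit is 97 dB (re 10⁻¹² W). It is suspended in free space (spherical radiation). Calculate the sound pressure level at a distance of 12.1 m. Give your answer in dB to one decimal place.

64.4 dB

L_p = L_w − 10·log₁₀(4π·r²) with r = 12.1 m.
4π·r² = 1840 m², 10·log₁₀ of that is 32.648 dB.
L_p = 97 − 32.648 = 64.35 dB.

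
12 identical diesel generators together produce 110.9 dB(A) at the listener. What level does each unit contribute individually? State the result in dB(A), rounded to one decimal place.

100.1 dB(A)

12 equal contributions raise the level by 10·log₁₀ 12 = 10.792 dB, so each unit alone gives 110.9 − 10.792.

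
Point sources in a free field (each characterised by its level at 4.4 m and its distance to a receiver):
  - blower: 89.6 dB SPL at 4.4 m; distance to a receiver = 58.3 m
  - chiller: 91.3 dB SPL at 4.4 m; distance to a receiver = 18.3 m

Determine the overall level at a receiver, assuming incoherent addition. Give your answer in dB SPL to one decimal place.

79.2 dB SPL

Apply inverse-square spreading to bring every level to the receiver, then sum 10^(L/10).
blower: 89.6 − 20·log₁₀(58.3/4.4) = 89.6 − 22.44 = 67.16 dB SPL.
chiller: 91.3 − 20·log₁₀(18.3/4.4) = 91.3 − 12.38 = 78.92 dB SPL.
Σ 10^(L/10) = 8.318e+07 → L_total = 10·log₁₀(8.318e+07) = 79.20 dB SPL.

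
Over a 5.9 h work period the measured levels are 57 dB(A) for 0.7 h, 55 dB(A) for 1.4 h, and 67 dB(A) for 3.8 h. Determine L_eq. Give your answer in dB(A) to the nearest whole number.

65 dB(A)

L_eq = 10·log₁₀[(1/T)·Σ tᵢ·10^(Lᵢ/10)] with T = 5.9 h.
Σ tᵢ·10^(Lᵢ/10) = 0.7·10^(57/10) + 1.4·10^(55/10) + 3.8·10^(67/10) = 1.984e+07.
L_eq = 10·log₁₀(1.984e+07/5.9) = 65.27 dB(A).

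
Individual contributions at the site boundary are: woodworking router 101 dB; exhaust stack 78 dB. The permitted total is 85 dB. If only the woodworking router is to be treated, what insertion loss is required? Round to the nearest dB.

17 dB

Fixed contribution from the other source: Σ 10^(L/10) = 10^(78/10) = 6.310e+07 (78.00 dB).
To meet 85 dB overall, the treated woodworking router may contribute at most 10^(85/10) − 6.310e+07 = 2.531e+08, i.e. 84.03 dB.
So the woodworking router must be reduced from 101 to 84.03 dB: IL = 16.97 dB.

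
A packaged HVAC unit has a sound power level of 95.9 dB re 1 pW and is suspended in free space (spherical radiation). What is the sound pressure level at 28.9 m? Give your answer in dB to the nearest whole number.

Free-field spherical radiation: L_p = L_w − 10·log₁₀(4π·r²), r = 28.9 m.
4π·r² = 1.05e+04 m², 10·log₁₀ of that is 40.210 dB.
L_p = 95.9 − 40.210 = 55.69 dB.

56 dB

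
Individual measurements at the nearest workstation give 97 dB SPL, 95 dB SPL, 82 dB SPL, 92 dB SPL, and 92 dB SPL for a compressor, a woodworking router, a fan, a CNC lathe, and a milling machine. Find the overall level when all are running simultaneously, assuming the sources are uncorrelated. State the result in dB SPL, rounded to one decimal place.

For uncorrelated sources the intensities add, so convert each level to linear form, sum, and take 10·log₁₀ of the total.
Σ 10^(L/10) = 10^(97/10) + 10^(95/10) + 10^(82/10) + 10^(92/10) + 10^(92/10) = 1.150e+10.
L_total = 10·log₁₀(1.150e+10) = 100.61 dB SPL.

100.6 dB SPL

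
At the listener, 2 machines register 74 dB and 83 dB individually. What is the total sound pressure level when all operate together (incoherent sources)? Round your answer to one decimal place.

Incoherent sources combine by intensity addition: L_total = 10·log₁₀(Σ 10^(L_i/10)).
Σ 10^(L/10) = 10^(74/10) + 10^(83/10) = 2.246e+08.
L_total = 10·log₁₀(2.246e+08) = 83.51 dB.

83.5 dB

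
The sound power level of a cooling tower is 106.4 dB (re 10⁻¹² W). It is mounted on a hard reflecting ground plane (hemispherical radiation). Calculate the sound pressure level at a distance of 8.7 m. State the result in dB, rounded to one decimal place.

L_p = L_w − 10·log₁₀(2π·r²) with r = 8.7 m.
2π·r² = 475.6 m², 10·log₁₀ of that is 26.772 dB.
L_p = 106.4 − 26.772 = 79.63 dB.

79.6 dB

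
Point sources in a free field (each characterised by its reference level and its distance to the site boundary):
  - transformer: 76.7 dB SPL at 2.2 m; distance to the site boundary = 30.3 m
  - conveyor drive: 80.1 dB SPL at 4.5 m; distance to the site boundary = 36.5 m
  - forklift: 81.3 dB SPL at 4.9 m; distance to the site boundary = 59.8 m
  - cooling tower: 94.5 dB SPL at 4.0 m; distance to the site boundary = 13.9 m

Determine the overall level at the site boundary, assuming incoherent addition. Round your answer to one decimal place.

83.7 dB SPL

First find each source's level at the receiver (point-source: −20·log₁₀(r/r_ref)), then combine on an intensity basis.
transformer: 76.7 − 20·log₁₀(30.3/2.2) = 76.7 − 22.78 = 53.92 dB SPL.
conveyor drive: 80.1 − 20·log₁₀(36.5/4.5) = 80.1 − 18.18 = 61.92 dB SPL.
forklift: 81.3 − 20·log₁₀(59.8/4.9) = 81.3 − 21.73 = 59.57 dB SPL.
cooling tower: 94.5 − 20·log₁₀(13.9/4.0) = 94.5 − 10.82 = 83.68 dB SPL.
Σ 10^(L/10) = 2.361e+08 → L_total = 10·log₁₀(2.361e+08) = 83.73 dB SPL.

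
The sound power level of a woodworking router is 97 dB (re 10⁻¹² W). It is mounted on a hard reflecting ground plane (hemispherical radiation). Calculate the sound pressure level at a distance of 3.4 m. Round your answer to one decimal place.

The power spreads over a hemisphere of area 2π·r², so L_p = L_w − 10·log₁₀(2π·r²).
2π·r² = 72.63 m², 10·log₁₀ of that is 18.611 dB.
L_p = 97 − 18.611 = 78.39 dB.

78.4 dB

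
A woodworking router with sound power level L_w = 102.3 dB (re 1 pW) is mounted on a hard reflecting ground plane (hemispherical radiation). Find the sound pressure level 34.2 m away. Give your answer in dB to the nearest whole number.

The power spreads over a hemisphere of area 2π·r², so L_p = L_w − 10·log₁₀(2π·r²).
2π·r² = 7349 m², 10·log₁₀ of that is 38.662 dB.
L_p = 102.3 − 38.662 = 63.64 dB.

64 dB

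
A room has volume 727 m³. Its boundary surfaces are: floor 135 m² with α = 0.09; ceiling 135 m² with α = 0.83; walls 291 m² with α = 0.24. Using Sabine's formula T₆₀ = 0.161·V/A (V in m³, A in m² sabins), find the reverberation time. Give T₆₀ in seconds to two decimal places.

0.60 s

Total absorption A = 135·0.09 + 135·0.83 + 291·0.24 = 194.04 m² sabins.
T₆₀ = 0.161·V/A = 0.161·727/194.04 = 0.603 s.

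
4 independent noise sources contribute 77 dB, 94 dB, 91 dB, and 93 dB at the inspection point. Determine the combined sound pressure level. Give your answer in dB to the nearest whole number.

For uncorrelated sources the intensities add, so convert each level to linear form, sum, and take 10·log₁₀ of the total.
Σ 10^(L/10) = 10^(77/10) + 10^(94/10) + 10^(91/10) + 10^(93/10) = 5.816e+09.
L_total = 10·log₁₀(5.816e+09) = 97.65 dB.

98 dB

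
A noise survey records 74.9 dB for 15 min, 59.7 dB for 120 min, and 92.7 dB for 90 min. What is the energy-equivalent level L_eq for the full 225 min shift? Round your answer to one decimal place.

Weight each interval's intensity by its duration and average over T = 225 min:
Σ tᵢ·10^(Lᵢ/10) = 15·10^(74.9/10) + 120·10^(59.7/10) + 90·10^(92.7/10) = 1.682e+11.
L_eq = 10·log₁₀(1.682e+11/225) = 88.74 dB.

88.7 dB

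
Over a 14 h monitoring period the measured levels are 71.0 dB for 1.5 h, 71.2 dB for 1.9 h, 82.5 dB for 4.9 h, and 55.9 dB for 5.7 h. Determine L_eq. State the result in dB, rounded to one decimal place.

78.2 dB

Weight each interval's intensity by its duration and average over T = 14 h:
Σ tᵢ·10^(Lᵢ/10) = 1.5·10^(71.0/10) + 1.9·10^(71.2/10) + 4.9·10^(82.5/10) + 5.7·10^(55.9/10) = 9.175e+08.
L_eq = 10·log₁₀(9.175e+08/14) = 78.16 dB.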